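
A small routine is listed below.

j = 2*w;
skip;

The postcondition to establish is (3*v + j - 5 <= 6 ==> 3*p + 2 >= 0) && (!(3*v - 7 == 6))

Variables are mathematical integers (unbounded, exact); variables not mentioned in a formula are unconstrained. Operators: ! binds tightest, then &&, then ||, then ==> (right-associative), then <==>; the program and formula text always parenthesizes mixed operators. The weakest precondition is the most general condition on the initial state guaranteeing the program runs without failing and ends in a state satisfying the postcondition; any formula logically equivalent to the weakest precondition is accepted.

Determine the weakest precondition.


Working backward. After the program, the postcondition (3*v + j - 5 <= 6 ==> 3*p + 2 >= 0) && (!(3*v - 7 == 6)) must hold; in canonical form it is (j + 3*v <= 11 ==> 3*p >= -2) && (!(3*v == 13)).
Before skip: (j + 3*v <= 11 ==> 3*p >= -2) && (!(3*v == 13))
Before j := 2*w: (3*v + 2*w <= 11 ==> 3*p >= -2) && (!(3*v == 13))
Answer: WP = (3*v + 2*w <= 11 ==> 3*p >= -2) && (!(3*v == 13))


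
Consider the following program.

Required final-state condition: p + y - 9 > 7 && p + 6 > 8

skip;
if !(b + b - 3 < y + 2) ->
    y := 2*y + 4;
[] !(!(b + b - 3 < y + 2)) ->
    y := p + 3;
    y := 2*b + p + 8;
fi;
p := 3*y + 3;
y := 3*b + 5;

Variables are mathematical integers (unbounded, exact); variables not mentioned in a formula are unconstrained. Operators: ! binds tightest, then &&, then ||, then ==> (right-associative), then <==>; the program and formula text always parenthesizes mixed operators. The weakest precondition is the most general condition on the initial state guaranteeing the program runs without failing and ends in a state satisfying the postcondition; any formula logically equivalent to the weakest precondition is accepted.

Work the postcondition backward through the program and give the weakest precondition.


Working backward. After the program, the postcondition p + y - 9 > 7 && p + 6 > 8 must hold; in canonical form it is p + y > 16 && p > 2.
Before y := 3*b + 5: 3*b + p > 11 && p > 2
Before p := 3*y + 3: 3*b + 3*y > 8 && 3*y > -1
Then branch requires 3*b + 6*y > -4 && 6*y > -13; else branch requires 9*b + 3*p > -16 && 6*b + 3*p > -25.
Before the if: ((!(2*b < y + 5)) ==> (3*b + 6*y > -4 && 6*y > -13)) && (2*b < y + 5 ==> (9*b + 3*p > -16 && 6*b + 3*p > -25))
Before skip: ((!(2*b < y + 5)) ==> (3*b + 6*y > -4 && 6*y > -13)) && (2*b < y + 5 ==> (9*b + 3*p > -16 && 6*b + 3*p > -25))
Answer: WP = ((!(2*b < y + 5)) ==> (3*b + 6*y > -4 && 6*y > -13)) && (2*b < y + 5 ==> (9*b + 3*p > -16 && 6*b + 3*p > -25))


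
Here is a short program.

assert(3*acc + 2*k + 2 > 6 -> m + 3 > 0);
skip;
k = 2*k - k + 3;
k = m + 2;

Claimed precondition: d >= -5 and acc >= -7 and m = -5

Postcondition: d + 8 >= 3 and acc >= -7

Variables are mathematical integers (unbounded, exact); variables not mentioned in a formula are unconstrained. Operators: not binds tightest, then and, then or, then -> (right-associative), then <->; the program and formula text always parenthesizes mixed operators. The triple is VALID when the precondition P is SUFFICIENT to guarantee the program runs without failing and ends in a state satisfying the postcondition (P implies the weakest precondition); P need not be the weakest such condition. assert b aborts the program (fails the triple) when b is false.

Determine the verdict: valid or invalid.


Working backward. After the program, the postcondition d + 8 >= 3 and acc >= -7 must hold; in canonical form it is d >= -5 and acc >= -7.
Before k := m + 2: d >= -5 and acc >= -7
Before k := 2*k - k + 3: d >= -5 and acc >= -7
Before skip: d >= -5 and acc >= -7
Before assert 3*acc + 2*k + 2 > 6 -> m + 3 > 0: (3*acc + 2*k > 4 -> m > -3) and d >= -5 and acc >= -7
The weakest precondition is (3*acc + 2*k > 4 -> m > -3) and d >= -5 and acc >= -7.
Check whether d >= -5 and acc >= -7 and m = -5 implies it.
Countermodel: at the initial state acc = 1, d = -5, k = 1, m = -5, the precondition holds but the weakest precondition fails.
Answer: invalid


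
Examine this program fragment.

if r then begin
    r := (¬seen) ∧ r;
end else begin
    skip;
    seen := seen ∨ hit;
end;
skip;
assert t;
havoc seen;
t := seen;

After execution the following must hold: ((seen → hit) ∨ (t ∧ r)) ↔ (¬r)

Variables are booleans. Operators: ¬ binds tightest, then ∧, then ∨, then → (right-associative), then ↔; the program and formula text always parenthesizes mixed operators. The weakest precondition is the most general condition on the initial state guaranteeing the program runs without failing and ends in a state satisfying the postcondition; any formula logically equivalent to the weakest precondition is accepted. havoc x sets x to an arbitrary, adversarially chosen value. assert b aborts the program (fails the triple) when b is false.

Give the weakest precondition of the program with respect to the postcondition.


Working backward. After the program, ((seen → hit) ∨ (t ∧ r)) ↔ (¬r) must hold.
Before t := seen: ((seen → hit) ∨ (seen ∧ r)) ↔ (¬r)
Before havoc seen: ((hit ∨ r) ↔ (¬r)) ∧ (¬r)
Before assert t: t ∧ ((hit ∨ r) ↔ (¬r)) ∧ (¬r)
Before skip: t ∧ ((hit ∨ r) ↔ (¬r)) ∧ (¬r)
Then branch requires t ∧ ((hit ∨ ((¬seen) ∧ r)) ↔ (¬((¬seen) ∧ r))) ∧ (¬((¬seen) ∧ r)); else branch requires t ∧ ((hit ∨ r) ↔ (¬r)) ∧ (¬r).
Before the if: (r → (t ∧ ((hit ∨ ((¬seen) ∧ r)) ↔ (¬((¬seen) ∧ r))) ∧ (¬((¬seen) ∧ r)))) ∧ ((¬r) → (t ∧ ((hit ∨ r) ↔ (¬r)) ∧ (¬r)))
Answer: WP = (r → (t ∧ ((hit ∨ ((¬seen) ∧ r)) ↔ (¬((¬seen) ∧ r))) ∧ (¬((¬seen) ∧ r)))) ∧ ((¬r) → (t ∧ ((hit ∨ r) ↔ (¬r)) ∧ (¬r)))


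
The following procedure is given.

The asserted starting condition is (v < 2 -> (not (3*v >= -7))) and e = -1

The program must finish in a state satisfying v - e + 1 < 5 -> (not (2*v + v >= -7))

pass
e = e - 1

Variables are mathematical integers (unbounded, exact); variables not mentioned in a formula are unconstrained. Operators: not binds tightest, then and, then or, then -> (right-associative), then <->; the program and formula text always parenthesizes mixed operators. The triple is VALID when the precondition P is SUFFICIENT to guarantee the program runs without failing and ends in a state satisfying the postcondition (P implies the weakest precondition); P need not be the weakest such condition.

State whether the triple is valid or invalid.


Working backward. After the program, the postcondition v - e + 1 < 5 -> (not (2*v + v >= -7)) must hold; in canonical form it is v < e + 4 -> (not (3*v >= -7)).
Before e := e - 1: v < e + 3 -> (not (3*v >= -7))
Before skip: v < e + 3 -> (not (3*v >= -7))
The weakest precondition is v < e + 3 -> (not (3*v >= -7)).
Check whether (v < 2 -> (not (3*v >= -7))) and e = -1 implies it.
Every state satisfying the precondition satisfies the weakest precondition: the implication holds.
Answer: valid


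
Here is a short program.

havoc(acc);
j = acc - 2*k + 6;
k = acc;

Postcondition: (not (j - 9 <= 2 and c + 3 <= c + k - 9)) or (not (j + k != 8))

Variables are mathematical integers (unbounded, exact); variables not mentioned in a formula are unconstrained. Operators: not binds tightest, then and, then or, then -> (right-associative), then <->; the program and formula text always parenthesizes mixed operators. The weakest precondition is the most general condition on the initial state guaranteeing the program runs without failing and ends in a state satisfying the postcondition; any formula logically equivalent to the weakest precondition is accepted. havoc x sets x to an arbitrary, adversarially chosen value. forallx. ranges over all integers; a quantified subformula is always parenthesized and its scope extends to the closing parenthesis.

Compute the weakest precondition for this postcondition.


Working backward. After the program, the postcondition (not (j - 9 <= 2 and c + 3 <= c + k - 9)) or (not (j + k != 8)) must hold; in canonical form it is (not (j <= 11 and k >= 12)) or (not (j + k != 8)).
Before k := acc: (not (j <= 11 and acc >= 12)) or (not (acc + j != 8))
Before j := acc - 2*k + 6: (not (acc <= 2*k + 5 and acc >= 12)) or (not (2*acc != 2*k + 2))
Before havoc acc: forall acc_1. ((not (acc_1 <= 2*k + 5 and acc_1 >= 12)) or (not (2*acc_1 != 2*k + 2)))
Answer: WP = forall acc_1. ((not (acc_1 <= 2*k + 5 and acc_1 >= 12)) or (not (2*acc_1 != 2*k + 2)))


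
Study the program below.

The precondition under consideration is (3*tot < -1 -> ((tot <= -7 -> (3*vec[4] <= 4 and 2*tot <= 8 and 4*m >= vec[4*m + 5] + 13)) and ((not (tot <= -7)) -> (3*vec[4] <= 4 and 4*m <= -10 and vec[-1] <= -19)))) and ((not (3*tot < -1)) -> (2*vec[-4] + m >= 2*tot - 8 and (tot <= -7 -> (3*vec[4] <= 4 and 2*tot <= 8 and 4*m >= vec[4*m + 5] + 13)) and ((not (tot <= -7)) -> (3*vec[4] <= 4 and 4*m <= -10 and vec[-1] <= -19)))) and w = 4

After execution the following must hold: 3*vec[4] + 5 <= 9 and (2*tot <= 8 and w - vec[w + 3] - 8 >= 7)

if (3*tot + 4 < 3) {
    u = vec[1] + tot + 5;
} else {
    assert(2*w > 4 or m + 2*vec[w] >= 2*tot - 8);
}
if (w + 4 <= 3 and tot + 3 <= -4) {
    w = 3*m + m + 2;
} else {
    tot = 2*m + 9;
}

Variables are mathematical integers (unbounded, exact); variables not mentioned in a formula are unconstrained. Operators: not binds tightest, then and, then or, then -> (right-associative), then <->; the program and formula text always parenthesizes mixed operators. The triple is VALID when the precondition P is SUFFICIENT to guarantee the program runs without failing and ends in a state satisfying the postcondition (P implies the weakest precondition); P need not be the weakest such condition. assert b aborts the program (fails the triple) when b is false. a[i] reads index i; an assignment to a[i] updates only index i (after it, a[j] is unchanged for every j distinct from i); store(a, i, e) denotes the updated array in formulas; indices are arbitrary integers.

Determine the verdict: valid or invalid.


Working backward. After the program, the postcondition 3*vec[4] + 5 <= 9 and (2*tot <= 8 and w - vec[w + 3] - 8 >= 7) must hold; in canonical form it is 3*vec[4] <= 4 and 2*tot <= 8 and w >= vec[w + 3] + 15.
Then branch requires 3*vec[4] <= 4 and 2*tot <= 8 and 4*m >= vec[4*m + 5] + 13; else branch requires 3*vec[4] <= 4 and 4*m <= -10 and w >= vec[w + 3] + 15.
Before the if: ((w <= -1 and tot <= -7) -> (3*vec[4] <= 4 and 2*tot <= 8 and 4*m >= vec[4*m + 5] + 13)) and ((not (w <= -1 and tot <= -7)) -> (3*vec[4] <= 4 and 4*m <= -10 and w >= vec[w + 3] + 15))
Then branch requires ((w <= -1 and tot <= -7) -> (3*vec[4] <= 4 and 2*tot <= 8 and 4*m >= vec[4*m + 5] + 13)) and ((not (w <= -1 and tot <= -7)) -> (3*vec[4] <= 4 and 4*m <= -10 and w >= vec[w + 3] + 15)); else branch requires (2*w > 4 or 2*vec[w] + m >= 2*tot - 8) and ((w <= -1 and tot <= -7) -> (3*vec[4] <= 4 and 2*tot <= 8 and 4*m >= vec[4*m + 5] + 13)) and ((not (w <= -1 and tot <= -7)) -> (3*vec[4] <= 4 and 4*m <= -10 and w >= vec[w + 3] + 15)).
Before the if: (3*tot < -1 -> (((w <= -1 and tot <= -7) -> (3*vec[4] <= 4 and 2*tot <= 8 and 4*m >= vec[4*m + 5] + 13)) and ((not (w <= -1 and tot <= -7)) -> (3*vec[4] <= 4 and 4*m <= -10 and w >= vec[w + 3] + 15)))) and ((not (3*tot < -1)) -> ((2*w > 4 or 2*vec[w] + m >= 2*tot - 8) and ((w <= -1 and tot <= -7) -> (3*vec[4] <= 4 and 2*tot <= 8 and 4*m >= vec[4*m + 5] + 13)) and ((not (w <= -1 and tot <= -7)) -> (3*vec[4] <= 4 and 4*m <= -10 and w >= vec[w + 3] + 15))))
The weakest precondition is (3*tot < -1 -> (((w <= -1 and tot <= -7) -> (3*vec[4] <= 4 and 2*tot <= 8 and 4*m >= vec[4*m + 5] + 13)) and ((not (w <= -1 and tot <= -7)) -> (3*vec[4] <= 4 and 4*m <= -10 and w >= vec[w + 3] + 15)))) and ((not (3*tot < -1)) -> ((2*w > 4 or 2*vec[w] + m >= 2*tot - 8) and ((w <= -1 and tot <= -7) -> (3*vec[4] <= 4 and 2*tot <= 8 and 4*m >= vec[4*m + 5] + 13)) and ((not (w <= -1 and tot <= -7)) -> (3*vec[4] <= 4 and 4*m <= -10 and w >= vec[w + 3] + 15)))).
Check whether (3*tot < -1 -> ((tot <= -7 -> (3*vec[4] <= 4 and 2*tot <= 8 and 4*m >= vec[4*m + 5] + 13)) and ((not (tot <= -7)) -> (3*vec[4] <= 4 and 4*m <= -10 and vec[-1] <= -19)))) and ((not (3*tot < -1)) -> (2*vec[-4] + m >= 2*tot - 8 and (tot <= -7 -> (3*vec[4] <= 4 and 2*tot <= 8 and 4*m >= vec[4*m + 5] + 13)) and ((not (tot <= -7)) -> (3*vec[4] <= 4 and 4*m <= -10 and vec[-1] <= -19)))) and w = 4 implies it.
Countermodel: at the initial state m = -3, tot = -1, vec = {[-7] = -25, [-4] = 6516, [-1] = -19, [4] = 0, [7] = 6516, elsewhere 6516}, w = 4, the precondition holds but the weakest precondition fails.
Answer: invalid


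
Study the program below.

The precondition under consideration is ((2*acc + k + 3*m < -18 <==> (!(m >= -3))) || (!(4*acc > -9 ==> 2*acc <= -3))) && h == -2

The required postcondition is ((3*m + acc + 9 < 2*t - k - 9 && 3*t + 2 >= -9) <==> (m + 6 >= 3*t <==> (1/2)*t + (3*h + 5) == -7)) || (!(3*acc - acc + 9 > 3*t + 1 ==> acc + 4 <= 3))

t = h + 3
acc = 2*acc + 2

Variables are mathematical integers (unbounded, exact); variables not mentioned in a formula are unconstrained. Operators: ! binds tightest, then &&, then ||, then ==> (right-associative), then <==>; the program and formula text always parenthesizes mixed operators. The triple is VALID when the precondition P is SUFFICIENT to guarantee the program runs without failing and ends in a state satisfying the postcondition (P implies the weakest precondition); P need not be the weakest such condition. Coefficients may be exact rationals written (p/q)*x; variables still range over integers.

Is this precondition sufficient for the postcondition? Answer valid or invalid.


Working backward. After the program, the postcondition ((3*m + acc + 9 < 2*t - k - 9 && 3*t + 2 >= -9) <==> (m + 6 >= 3*t <==> (1/2)*t + (3*h + 5) == -7)) || (!(3*acc - acc + 9 > 3*t + 1 ==> acc + 4 <= 3)) must hold; in canonical form it is ((acc + k + 3*m < 2*t - 18 && 3*t >= -11) <==> (m >= 3*t - 6 <==> 3*h + (1/2)*t == -12)) || (!(2*acc > 3*t - 8 ==> acc <= -1)).
Before acc := 2*acc + 2: ((2*acc + k + 3*m < 2*t - 20 && 3*t >= -11) <==> (m >= 3*t - 6 <==> 3*h + (1/2)*t == -12)) || (!(4*acc > 3*t - 12 ==> 2*acc <= -3))
Before t := h + 3: ((2*acc + k + 3*m < 2*h - 14 && 3*h >= -20) <==> (m >= 3*h + 3 <==> (7/2)*h == -27/2)) || (!(4*acc > 3*h - 3 ==> 2*acc <= -3))
The weakest precondition is ((2*acc + k + 3*m < 2*h - 14 && 3*h >= -20) <==> (m >= 3*h + 3 <==> (7/2)*h == -27/2)) || (!(4*acc > 3*h - 3 ==> 2*acc <= -3)).
Check whether ((2*acc + k + 3*m < -18 <==> (!(m >= -3))) || (!(4*acc > -9 ==> 2*acc <= -3))) && h == -2 implies it.
Every state satisfying the precondition satisfies the weakest precondition: the implication holds.
Answer: valid


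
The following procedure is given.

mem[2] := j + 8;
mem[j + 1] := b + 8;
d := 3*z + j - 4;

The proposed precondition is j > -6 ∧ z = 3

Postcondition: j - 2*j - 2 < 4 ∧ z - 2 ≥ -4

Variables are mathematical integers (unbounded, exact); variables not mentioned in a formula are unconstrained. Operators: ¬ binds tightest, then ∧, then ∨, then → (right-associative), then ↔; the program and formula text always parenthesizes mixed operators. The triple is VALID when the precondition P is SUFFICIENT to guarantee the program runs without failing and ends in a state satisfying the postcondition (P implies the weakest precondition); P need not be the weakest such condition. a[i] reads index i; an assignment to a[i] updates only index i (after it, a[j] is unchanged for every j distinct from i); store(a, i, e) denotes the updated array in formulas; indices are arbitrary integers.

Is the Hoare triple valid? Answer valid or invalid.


Working backward. After the program, the postcondition j - 2*j - 2 < 4 ∧ z - 2 ≥ -4 must hold; in canonical form it is j > -6 ∧ z ≥ -2.
Before d := 3*z + j - 4: j > -6 ∧ z ≥ -2
Before mem[j + 1] := b + 8: j > -6 ∧ z ≥ -2
Before mem[2] := j + 8: j > -6 ∧ z ≥ -2
The weakest precondition is j > -6 ∧ z ≥ -2.
Check whether j > -6 ∧ z = 3 implies it.
Every state satisfying the precondition satisfies the weakest precondition: the implication holds.
Answer: valid


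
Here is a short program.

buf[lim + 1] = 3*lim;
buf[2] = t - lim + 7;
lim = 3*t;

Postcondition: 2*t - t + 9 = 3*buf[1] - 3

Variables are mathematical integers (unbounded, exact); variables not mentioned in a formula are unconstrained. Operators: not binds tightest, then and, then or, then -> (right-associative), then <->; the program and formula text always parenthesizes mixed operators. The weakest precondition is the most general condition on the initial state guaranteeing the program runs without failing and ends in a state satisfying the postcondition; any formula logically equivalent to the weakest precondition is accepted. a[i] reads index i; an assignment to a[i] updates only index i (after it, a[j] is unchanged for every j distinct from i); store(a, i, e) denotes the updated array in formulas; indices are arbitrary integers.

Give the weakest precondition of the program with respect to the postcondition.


Working backward. After the program, the postcondition 2*t - t + 9 = 3*buf[1] - 3 must hold; in canonical form it is t = 3*buf[1] - 12.
Before lim := 3*t: t = 3*buf[1] - 12
Before buf[2] := t - lim + 7: t = 3*buf[1] - 12
Before buf[lim + 1] := 3*lim: t = 3*store(buf, lim + 1, 3*lim)[1] - 12
Answer: WP = t = 3*store(buf, lim + 1, 3*lim)[1] - 12


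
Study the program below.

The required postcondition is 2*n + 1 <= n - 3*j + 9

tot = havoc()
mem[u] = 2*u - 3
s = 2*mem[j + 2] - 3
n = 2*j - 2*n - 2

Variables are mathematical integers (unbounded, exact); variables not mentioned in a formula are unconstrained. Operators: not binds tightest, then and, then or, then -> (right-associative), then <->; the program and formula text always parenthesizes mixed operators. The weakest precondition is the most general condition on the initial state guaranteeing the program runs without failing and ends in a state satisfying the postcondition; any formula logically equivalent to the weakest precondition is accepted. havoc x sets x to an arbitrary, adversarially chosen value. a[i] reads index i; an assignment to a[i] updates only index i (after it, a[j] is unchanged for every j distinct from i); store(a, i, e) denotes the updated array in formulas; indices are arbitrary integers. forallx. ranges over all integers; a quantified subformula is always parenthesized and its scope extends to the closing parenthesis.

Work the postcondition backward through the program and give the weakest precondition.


Working backward. After the program, the postcondition 2*n + 1 <= n - 3*j + 9 must hold; in canonical form it is 3*j + n <= 8.
Before n := 2*j - 2*n - 2: 5*j <= 2*n + 10
Before s := 2*mem[j + 2] - 3: 5*j <= 2*n + 10
Before mem[u] := 2*u - 3: 5*j <= 2*n + 10
Before havoc tot: 5*j <= 2*n + 10
Answer: WP = 5*j <= 2*n + 10


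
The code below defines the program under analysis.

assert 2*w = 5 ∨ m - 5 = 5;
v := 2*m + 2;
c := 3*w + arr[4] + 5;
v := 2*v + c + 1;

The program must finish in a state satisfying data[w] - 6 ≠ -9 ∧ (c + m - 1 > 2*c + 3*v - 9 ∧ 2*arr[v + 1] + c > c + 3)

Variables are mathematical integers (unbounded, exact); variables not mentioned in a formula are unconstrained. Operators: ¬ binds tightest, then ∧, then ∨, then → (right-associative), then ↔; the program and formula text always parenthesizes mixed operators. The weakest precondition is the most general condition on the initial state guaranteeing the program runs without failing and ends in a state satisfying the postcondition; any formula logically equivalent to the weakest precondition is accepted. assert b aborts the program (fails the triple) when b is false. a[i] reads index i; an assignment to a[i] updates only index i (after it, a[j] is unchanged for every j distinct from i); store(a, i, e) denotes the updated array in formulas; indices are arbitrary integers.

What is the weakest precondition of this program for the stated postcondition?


Working backward. After the program, the postcondition data[w] - 6 ≠ -9 ∧ (c + m - 1 > 2*c + 3*v - 9 ∧ 2*arr[v + 1] + c > c + 3) must hold; in canonical form it is data[w] ≠ -3 ∧ m > c + 3*v - 8 ∧ 2*arr[v + 1] > 3.
Before v := 2*v + c + 1: data[w] ≠ -3 ∧ m > 4*c + 6*v - 5 ∧ 2*arr[c + 2*v + 2] > 3
Before c := 3*w + arr[4] + 5: data[w] ≠ -3 ∧ m > 4*arr[4] + 6*v + 12*w + 15 ∧ 2*arr[arr[4] + 2*v + 3*w + 7] > 3
Before v := 2*m + 2: data[w] ≠ -3 ∧ 4*arr[4] + 11*m + 12*w < -27 ∧ 2*arr[arr[4] + 4*m + 3*w + 11] > 3
Before assert 2*w = 5 ∨ m - 5 = 5: (2*w = 5 ∨ m = 10) ∧ data[w] ≠ -3 ∧ 4*arr[4] + 11*m + 12*w < -27 ∧ 2*arr[arr[4] + 4*m + 3*w + 11] > 3
Answer: WP = (2*w = 5 ∨ m = 10) ∧ data[w] ≠ -3 ∧ 4*arr[4] + 11*m + 12*w < -27 ∧ 2*arr[arr[4] + 4*m + 3*w + 11] > 3


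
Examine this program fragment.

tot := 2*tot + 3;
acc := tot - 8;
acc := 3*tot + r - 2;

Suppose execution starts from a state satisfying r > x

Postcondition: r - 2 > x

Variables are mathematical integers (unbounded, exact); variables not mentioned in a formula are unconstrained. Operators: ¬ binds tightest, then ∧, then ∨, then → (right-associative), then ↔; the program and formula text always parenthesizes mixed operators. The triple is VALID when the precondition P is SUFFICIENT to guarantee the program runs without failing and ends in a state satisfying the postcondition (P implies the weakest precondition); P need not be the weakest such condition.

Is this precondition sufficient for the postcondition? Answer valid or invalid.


Working backward. After the program, the postcondition r - 2 > x must hold; in canonical form it is r > x + 2.
Before acc := 3*tot + r - 2: r > x + 2
Before acc := tot - 8: r > x + 2
Before tot := 2*tot + 3: r > x + 2
The weakest precondition is r > x + 2.
Check whether r > x implies it.
Countermodel: at the initial state r = 1, x = 0, the precondition holds but the weakest precondition fails.
Answer: invalid


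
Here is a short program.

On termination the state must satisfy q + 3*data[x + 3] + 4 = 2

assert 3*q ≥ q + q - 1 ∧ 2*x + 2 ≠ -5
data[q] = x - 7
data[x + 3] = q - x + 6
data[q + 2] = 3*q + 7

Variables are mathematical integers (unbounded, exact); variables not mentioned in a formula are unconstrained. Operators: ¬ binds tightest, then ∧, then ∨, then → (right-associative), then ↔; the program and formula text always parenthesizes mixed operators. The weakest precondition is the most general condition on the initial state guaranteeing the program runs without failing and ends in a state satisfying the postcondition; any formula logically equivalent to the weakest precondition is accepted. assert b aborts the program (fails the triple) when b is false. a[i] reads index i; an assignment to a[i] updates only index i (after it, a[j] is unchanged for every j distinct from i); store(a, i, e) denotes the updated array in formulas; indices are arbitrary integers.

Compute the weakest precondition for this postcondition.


Working backward. After the program, the postcondition q + 3*data[x + 3] + 4 = 2 must hold; in canonical form it is 3*data[x + 3] + q = -2.
Before data[q + 2] := 3*q + 7: 3*store(data, q + 2, 3*q + 7)[x + 3] + q = -2
Before data[x + 3] := q - x + 6: 3*store(store(data, x + 3, q - x + 6), q + 2, 3*q + 7)[x + 3] + q = -2
Before data[q] := x - 7: 3*store(store(store(data, q, x - 7), x + 3, q - x + 6), q + 2, 3*q + 7)[x + 3] + q = -2
Before assert 3*q ≥ q + q - 1 ∧ 2*x + 2 ≠ -5: q ≥ -1 ∧ 2*x ≠ -7 ∧ 3*store(store(store(data, q, x - 7), x + 3, q - x + 6), q + 2, 3*q + 7)[x + 3] + q = -2
Answer: WP = q ≥ -1 ∧ 2*x ≠ -7 ∧ 3*store(store(store(data, q, x - 7), x + 3, q - x + 6), q + 2, 3*q + 7)[x + 3] + q = -2


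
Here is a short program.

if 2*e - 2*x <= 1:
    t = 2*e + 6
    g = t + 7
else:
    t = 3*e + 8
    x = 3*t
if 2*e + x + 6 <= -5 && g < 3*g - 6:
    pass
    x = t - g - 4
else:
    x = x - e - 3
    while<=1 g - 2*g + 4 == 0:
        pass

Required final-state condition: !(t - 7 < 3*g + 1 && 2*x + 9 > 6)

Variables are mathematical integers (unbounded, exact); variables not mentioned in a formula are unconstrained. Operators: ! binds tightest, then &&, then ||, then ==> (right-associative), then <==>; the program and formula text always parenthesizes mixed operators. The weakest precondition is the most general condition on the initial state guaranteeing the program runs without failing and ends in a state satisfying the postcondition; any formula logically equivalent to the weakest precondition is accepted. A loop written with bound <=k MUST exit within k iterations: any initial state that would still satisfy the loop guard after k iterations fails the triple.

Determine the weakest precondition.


Working backward. After the program, the postcondition !(t - 7 < 3*g + 1 && 2*x + 9 > 6) must hold; in canonical form it is !(t < 3*g + 8 && 2*x > -3).
Then branch requires !(t < 3*g + 8 && 2*t > 2*g + 5); else branch requires (g == 4 ==> ((!(g == 4)) && (!(t < 3*g + 8 && 2*x > 2*e + 3)))) && ((!(g == 4)) ==> (!(t < 3*g + 8 && 2*x > 2*e + 3))).
Before the if: ((2*e + x <= -11 && 2*g > 6) ==> (!(t < 3*g + 8 && 2*t > 2*g + 5))) && ((!(2*e + x <= -11 && 2*g > 6)) ==> ((g == 4 ==> ((!(g == 4)) && (!(t < 3*g + 8 && 2*x > 2*e + 3)))) && ((!(g == 4)) ==> (!(t < 3*g + 8 && 2*x > 2*e + 3)))))
Then branch requires (!(2*e + x <= -11 && 4*e > -20)) ==> ((2*e == -9 ==> ((!(2*e == -9)) && (!(4*e > -41 && 2*x > 2*e + 3)))) && ((!(2*e == -9)) ==> (!(4*e > -41 && 2*x > 2*e + 3)))); else branch requires ((11*e <= -35 && 2*g > 6) ==> (!(3*e < 3*g && 6*e > 2*g - 11))) && ((!(11*e <= -35 && 2*g > 6)) ==> ((g == 4 ==> ((!(g == 4)) && (!(3*e < 3*g && 16*e > -45)))) && ((!(g == 4)) ==> (!(3*e < 3*g && 16*e > -45))))).
Before the if: (2*e <= 2*x + 1 ==> ((!(2*e + x <= -11 && 4*e > -20)) ==> ((2*e == -9 ==> ((!(2*e == -9)) && (!(4*e > -41 && 2*x > 2*e + 3)))) && ((!(2*e == -9)) ==> (!(4*e > -41 && 2*x > 2*e + 3)))))) && ((!(2*e <= 2*x + 1)) ==> (((11*e <= -35 && 2*g > 6) ==> (!(3*e < 3*g && 6*e > 2*g - 11))) && ((!(11*e <= -35 && 2*g > 6)) ==> ((g == 4 ==> ((!(g == 4)) && (!(3*e < 3*g && 16*e > -45)))) && ((!(g == 4)) ==> (!(3*e < 3*g && 16*e > -45)))))))
Answer: WP = (2*e <= 2*x + 1 ==> ((!(2*e + x <= -11 && 4*e > -20)) ==> ((2*e == -9 ==> ((!(2*e == -9)) && (!(4*e > -41 && 2*x > 2*e + 3)))) && ((!(2*e == -9)) ==> (!(4*e > -41 && 2*x > 2*e + 3)))))) && ((!(2*e <= 2*x + 1)) ==> (((11*e <= -35 && 2*g > 6) ==> (!(3*e < 3*g && 6*e > 2*g - 11))) && ((!(11*e <= -35 && 2*g > 6)) ==> ((g == 4 ==> ((!(g == 4)) && (!(3*e < 3*g && 16*e > -45)))) && ((!(g == 4)) ==> (!(3*e < 3*g && 16*e > -45)))))))


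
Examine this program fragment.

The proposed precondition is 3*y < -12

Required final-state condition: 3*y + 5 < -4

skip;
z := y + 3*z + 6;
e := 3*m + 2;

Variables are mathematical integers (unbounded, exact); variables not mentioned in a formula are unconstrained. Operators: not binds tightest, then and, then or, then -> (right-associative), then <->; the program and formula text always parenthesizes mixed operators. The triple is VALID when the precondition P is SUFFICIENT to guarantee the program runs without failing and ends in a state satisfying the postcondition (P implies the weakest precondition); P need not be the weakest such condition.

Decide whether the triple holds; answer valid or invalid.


Working backward. After the program, the postcondition 3*y + 5 < -4 must hold; in canonical form it is 3*y < -9.
Before e := 3*m + 2: 3*y < -9
Before z := y + 3*z + 6: 3*y < -9
Before skip: 3*y < -9
The weakest precondition is 3*y < -9.
Check whether 3*y < -12 implies it.
Every state satisfying the precondition satisfies the weakest precondition: the implication holds.
Answer: valid


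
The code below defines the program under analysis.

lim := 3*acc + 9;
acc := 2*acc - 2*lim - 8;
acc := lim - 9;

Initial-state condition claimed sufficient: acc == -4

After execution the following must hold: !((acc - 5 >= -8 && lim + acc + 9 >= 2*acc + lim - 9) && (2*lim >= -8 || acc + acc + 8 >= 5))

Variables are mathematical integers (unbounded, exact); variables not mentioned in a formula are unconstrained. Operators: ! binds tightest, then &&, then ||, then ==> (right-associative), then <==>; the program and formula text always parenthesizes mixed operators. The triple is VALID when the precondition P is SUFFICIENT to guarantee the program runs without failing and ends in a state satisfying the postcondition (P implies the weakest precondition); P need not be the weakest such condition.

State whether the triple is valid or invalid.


Working backward. After the program, the postcondition !((acc - 5 >= -8 && lim + acc + 9 >= 2*acc + lim - 9) && (2*lim >= -8 || acc + acc + 8 >= 5)) must hold; in canonical form it is !(acc >= -3 && acc <= 18 && (2*lim >= -8 || 2*acc >= -3)).
Before acc := lim - 9: !(lim >= 6 && lim <= 27 && (2*lim >= -8 || 2*lim >= 15))
Before acc := 2*acc - 2*lim - 8: !(lim >= 6 && lim <= 27 && (2*lim >= -8 || 2*lim >= 15))
Before lim := 3*acc + 9: !(3*acc >= -3 && 3*acc <= 18 && (6*acc >= -26 || 6*acc >= -3))
The weakest precondition is !(3*acc >= -3 && 3*acc <= 18 && (6*acc >= -26 || 6*acc >= -3)).
Check whether acc == -4 implies it.
Every state satisfying the precondition satisfies the weakest precondition: the implication holds.
Answer: valid


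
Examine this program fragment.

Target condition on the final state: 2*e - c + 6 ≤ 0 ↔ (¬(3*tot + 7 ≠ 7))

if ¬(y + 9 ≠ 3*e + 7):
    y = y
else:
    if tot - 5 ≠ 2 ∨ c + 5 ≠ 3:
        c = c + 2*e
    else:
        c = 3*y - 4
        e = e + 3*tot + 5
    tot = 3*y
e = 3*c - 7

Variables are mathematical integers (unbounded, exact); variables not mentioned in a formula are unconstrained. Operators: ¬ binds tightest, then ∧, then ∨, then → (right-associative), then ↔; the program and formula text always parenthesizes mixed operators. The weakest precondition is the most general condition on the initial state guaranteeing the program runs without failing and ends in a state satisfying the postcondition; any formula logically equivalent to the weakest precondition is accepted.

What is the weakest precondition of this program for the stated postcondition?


Working backward. After the program, the postcondition 2*e - c + 6 ≤ 0 ↔ (¬(3*tot + 7 ≠ 7)) must hold; in canonical form it is 2*e ≤ c - 6 ↔ (¬(3*tot ≠ 0)).
Before e := 3*c - 7: 5*c ≤ 8 ↔ (¬(3*tot ≠ 0))
Then branch requires 5*c ≤ 8 ↔ (¬(3*tot ≠ 0)); else branch requires ((tot ≠ 7 ∨ c ≠ -2) → (5*c + 10*e ≤ 8 ↔ (¬(9*y ≠ 0)))) ∧ ((¬(tot ≠ 7 ∨ c ≠ -2)) → (15*y ≤ 28 ↔ (¬(9*y ≠ 0)))).
Before the if: ((¬(y ≠ 3*e - 2)) → (5*c ≤ 8 ↔ (¬(3*tot ≠ 0)))) ∧ (y ≠ 3*e - 2 → (((tot ≠ 7 ∨ c ≠ -2) → (5*c + 10*e ≤ 8 ↔ (¬(9*y ≠ 0)))) ∧ ((¬(tot ≠ 7 ∨ c ≠ -2)) → (15*y ≤ 28 ↔ (¬(9*y ≠ 0))))))
Answer: WP = ((¬(y ≠ 3*e - 2)) → (5*c ≤ 8 ↔ (¬(3*tot ≠ 0)))) ∧ (y ≠ 3*e - 2 → (((tot ≠ 7 ∨ c ≠ -2) → (5*c + 10*e ≤ 8 ↔ (¬(9*y ≠ 0)))) ∧ ((¬(tot ≠ 7 ∨ c ≠ -2)) → (15*y ≤ 28 ↔ (¬(9*y ≠ 0))))))


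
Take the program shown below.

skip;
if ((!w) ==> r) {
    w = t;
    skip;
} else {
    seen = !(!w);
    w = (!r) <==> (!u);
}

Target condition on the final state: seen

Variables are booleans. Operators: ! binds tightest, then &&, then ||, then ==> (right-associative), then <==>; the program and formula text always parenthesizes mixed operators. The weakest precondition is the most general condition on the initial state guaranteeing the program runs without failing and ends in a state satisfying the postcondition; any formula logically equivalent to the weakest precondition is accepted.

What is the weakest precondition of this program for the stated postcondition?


Working backward. After the program, seen must hold.
Then branch requires seen; else branch requires w.
Before the if: (((!w) ==> r) ==> seen) && ((!((!w) ==> r)) ==> w)
Before skip: (((!w) ==> r) ==> seen) && ((!((!w) ==> r)) ==> w)
Answer: WP = (((!w) ==> r) ==> seen) && ((!((!w) ==> r)) ==> w)


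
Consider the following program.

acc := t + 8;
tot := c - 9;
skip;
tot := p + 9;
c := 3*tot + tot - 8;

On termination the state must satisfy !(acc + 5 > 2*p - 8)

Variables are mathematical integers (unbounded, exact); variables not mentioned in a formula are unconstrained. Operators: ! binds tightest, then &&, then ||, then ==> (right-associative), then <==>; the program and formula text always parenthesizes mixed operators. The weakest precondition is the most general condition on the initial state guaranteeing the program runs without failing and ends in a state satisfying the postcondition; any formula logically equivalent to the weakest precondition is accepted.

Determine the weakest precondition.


Working backward. After the program, the postcondition !(acc + 5 > 2*p - 8) must hold; in canonical form it is !(acc > 2*p - 13).
Before c := 3*tot + tot - 8: !(acc > 2*p - 13)
Before tot := p + 9: !(acc > 2*p - 13)
Before skip: !(acc > 2*p - 13)
Before tot := c - 9: !(acc > 2*p - 13)
Before acc := t + 8: !(t > 2*p - 21)
Answer: WP = !(t > 2*p - 21)


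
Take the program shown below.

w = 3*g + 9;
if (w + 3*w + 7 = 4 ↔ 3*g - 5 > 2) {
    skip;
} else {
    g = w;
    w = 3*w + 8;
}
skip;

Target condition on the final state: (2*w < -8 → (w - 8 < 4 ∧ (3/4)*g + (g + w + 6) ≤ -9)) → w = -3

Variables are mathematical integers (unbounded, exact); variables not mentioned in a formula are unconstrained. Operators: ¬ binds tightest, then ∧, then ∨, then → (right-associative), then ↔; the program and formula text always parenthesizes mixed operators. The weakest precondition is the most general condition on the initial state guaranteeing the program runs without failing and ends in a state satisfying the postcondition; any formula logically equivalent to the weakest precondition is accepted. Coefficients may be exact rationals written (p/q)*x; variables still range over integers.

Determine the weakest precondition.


Working backward. After the program, the postcondition (2*w < -8 → (w - 8 < 4 ∧ (3/4)*g + (g + w + 6) ≤ -9)) → w = -3 must hold; in canonical form it is (2*w < -8 → (w < 12 ∧ (7/4)*g + w ≤ -15)) → w = -3.
Before skip: (2*w < -8 → (w < 12 ∧ (7/4)*g + w ≤ -15)) → w = -3
Then branch requires (2*w < -8 → (w < 12 ∧ (7/4)*g + w ≤ -15)) → w = -3; else branch requires (6*w < -24 → (3*w < 4 ∧ (19/4)*w ≤ -23)) → 3*w = -11.
Before the if: ((4*w = -3 ↔ 3*g > 7) → ((2*w < -8 → (w < 12 ∧ (7/4)*g + w ≤ -15)) → w = -3)) ∧ ((¬(4*w = -3 ↔ 3*g > 7)) → ((6*w < -24 → (3*w < 4 ∧ (19/4)*w ≤ -23)) → 3*w = -11))
Before w := 3*g + 9: ((12*g = -39 ↔ 3*g > 7) → ((6*g < -26 → (3*g < 3 ∧ (19/4)*g ≤ -24)) → 3*g = -12)) ∧ ((¬(12*g = -39 ↔ 3*g > 7)) → ((18*g < -78 → (9*g < -23 ∧ (57/4)*g ≤ -263/4)) → 9*g = -38))
Answer: WP = ((12*g = -39 ↔ 3*g > 7) → ((6*g < -26 → (3*g < 3 ∧ (19/4)*g ≤ -24)) → 3*g = -12)) ∧ ((¬(12*g = -39 ↔ 3*g > 7)) → ((18*g < -78 → (9*g < -23 ∧ (57/4)*g ≤ -263/4)) → 9*g = -38))


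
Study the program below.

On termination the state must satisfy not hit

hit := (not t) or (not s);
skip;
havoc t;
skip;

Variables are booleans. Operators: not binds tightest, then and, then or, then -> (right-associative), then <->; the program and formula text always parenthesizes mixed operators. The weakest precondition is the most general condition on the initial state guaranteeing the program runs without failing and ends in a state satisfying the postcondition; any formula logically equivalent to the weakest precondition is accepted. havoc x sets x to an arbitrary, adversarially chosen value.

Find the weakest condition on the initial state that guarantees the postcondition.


Working backward. After the program, not hit must hold.
Before skip: not hit
Before havoc t: not hit
Before skip: not hit
Before hit := (not t) or (not s): not ((not t) or (not s))
Answer: WP = not ((not t) or (not s))


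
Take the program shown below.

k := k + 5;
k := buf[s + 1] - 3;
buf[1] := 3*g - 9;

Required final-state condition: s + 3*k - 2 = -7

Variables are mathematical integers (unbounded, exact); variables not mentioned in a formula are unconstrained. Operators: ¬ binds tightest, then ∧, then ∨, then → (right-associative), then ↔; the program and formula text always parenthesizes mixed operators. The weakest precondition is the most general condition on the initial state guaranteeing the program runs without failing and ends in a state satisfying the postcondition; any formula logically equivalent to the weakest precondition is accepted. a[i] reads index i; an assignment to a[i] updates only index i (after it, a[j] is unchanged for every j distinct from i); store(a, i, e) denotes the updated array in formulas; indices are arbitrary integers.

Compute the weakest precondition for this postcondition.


Working backward. After the program, the postcondition s + 3*k - 2 = -7 must hold; in canonical form it is 3*k + s = -5.
Before buf[1] := 3*g - 9: 3*k + s = -5
Before k := buf[s + 1] - 3: 3*buf[s + 1] + s = 4
Before k := k + 5: 3*buf[s + 1] + s = 4
Answer: WP = 3*buf[s + 1] + s = 4


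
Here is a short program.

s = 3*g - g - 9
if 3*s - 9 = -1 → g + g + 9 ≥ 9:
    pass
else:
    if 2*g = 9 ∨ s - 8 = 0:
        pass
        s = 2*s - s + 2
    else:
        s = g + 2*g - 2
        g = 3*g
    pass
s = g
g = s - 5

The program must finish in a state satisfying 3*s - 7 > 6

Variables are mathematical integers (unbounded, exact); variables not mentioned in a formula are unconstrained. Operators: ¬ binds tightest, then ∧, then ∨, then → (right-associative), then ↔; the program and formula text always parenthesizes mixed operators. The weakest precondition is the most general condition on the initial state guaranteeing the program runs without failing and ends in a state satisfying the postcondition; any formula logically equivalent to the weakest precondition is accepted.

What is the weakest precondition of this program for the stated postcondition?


Working backward. After the program, the postcondition 3*s - 7 > 6 must hold; in canonical form it is 3*s > 13.
Before g := s - 5: 3*s > 13
Before s := g: 3*g > 13
Then branch requires 3*g > 13; else branch requires ((2*g = 9 ∨ s = 8) → 3*g > 13) ∧ ((¬(2*g = 9 ∨ s = 8)) → 9*g > 13).
Before the if: ((3*s = 8 → 2*g ≥ 0) → 3*g > 13) ∧ ((¬(3*s = 8 → 2*g ≥ 0)) → (((2*g = 9 ∨ s = 8) → 3*g > 13) ∧ ((¬(2*g = 9 ∨ s = 8)) → 9*g > 13)))
Before s := 3*g - g - 9: ((6*g = 35 → 2*g ≥ 0) → 3*g > 13) ∧ ((¬(6*g = 35 → 2*g ≥ 0)) → (((2*g = 9 ∨ 2*g = 17) → 3*g > 13) ∧ ((¬(2*g = 9 ∨ 2*g = 17)) → 9*g > 13)))
Answer: WP = ((6*g = 35 → 2*g ≥ 0) → 3*g > 13) ∧ ((¬(6*g = 35 → 2*g ≥ 0)) → (((2*g = 9 ∨ 2*g = 17) → 3*g > 13) ∧ ((¬(2*g = 9 ∨ 2*g = 17)) → 9*g > 13)))


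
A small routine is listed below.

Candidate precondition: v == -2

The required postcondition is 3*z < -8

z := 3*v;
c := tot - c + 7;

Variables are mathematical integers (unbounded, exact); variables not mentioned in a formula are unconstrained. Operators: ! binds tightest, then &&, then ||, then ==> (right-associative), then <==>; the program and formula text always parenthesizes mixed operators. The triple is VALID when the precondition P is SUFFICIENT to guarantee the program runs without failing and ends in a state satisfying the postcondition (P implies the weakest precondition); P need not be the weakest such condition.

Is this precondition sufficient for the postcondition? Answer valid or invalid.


Working backward. After the program, 3*z < -8 must hold.
Before c := tot - c + 7: 3*z < -8
Before z := 3*v: 9*v < -8
The weakest precondition is 9*v < -8.
Check whether v == -2 implies it.
Every state satisfying the precondition satisfies the weakest precondition: the implication holds.
Answer: valid


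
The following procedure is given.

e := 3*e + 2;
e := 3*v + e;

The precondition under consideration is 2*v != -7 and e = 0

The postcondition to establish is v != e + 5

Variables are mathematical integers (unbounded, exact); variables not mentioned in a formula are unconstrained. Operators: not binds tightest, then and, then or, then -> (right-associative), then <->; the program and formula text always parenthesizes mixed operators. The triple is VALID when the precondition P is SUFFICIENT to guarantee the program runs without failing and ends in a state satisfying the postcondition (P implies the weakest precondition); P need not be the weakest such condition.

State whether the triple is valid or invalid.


Working backward. After the program, v != e + 5 must hold.
Before e := 3*v + e: e + 2*v != -5
Before e := 3*e + 2: 3*e + 2*v != -7
The weakest precondition is 3*e + 2*v != -7.
Check whether 2*v != -7 and e = 0 implies it.
Every state satisfying the precondition satisfies the weakest precondition: the implication holds.
Answer: valid
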